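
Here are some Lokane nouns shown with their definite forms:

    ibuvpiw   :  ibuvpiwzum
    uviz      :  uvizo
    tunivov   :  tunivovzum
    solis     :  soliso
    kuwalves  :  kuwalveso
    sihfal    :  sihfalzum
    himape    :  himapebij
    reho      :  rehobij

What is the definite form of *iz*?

The alternation tracks the final sound of the stem — -o when the stem ends in a sibilant (*uviz*, *solis*, *kuwalves*); -zum when the stem ends in a non-sibilant consonant (*ibuvpiw*, *tunivov*, *sihfal*); -bij when the stem ends in a vowel (*himape*, *reho*).
The final sound of *iz* is /z/, which is a sibilant, so the suffix is -o, giving *izo*.

izo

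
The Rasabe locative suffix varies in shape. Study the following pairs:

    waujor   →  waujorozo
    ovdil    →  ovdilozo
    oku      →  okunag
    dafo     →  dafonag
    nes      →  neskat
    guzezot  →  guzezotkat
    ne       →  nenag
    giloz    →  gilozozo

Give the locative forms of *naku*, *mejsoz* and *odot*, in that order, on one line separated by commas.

The suffix is conditioned by the final sound: -kat when the stem ends in a voiceless consonant (*nes*, *guzezot*); -ozo when the stem ends in a voiced consonant (*waujor*, *ovdil*, *giloz*); -nag when the stem ends in a vowel (*oku*, *dafo*, *ne*).
*naku*: final sound = /u/, a vowel → -nag → *nakunag*.
Since the final sound of *mejsoz* is /z/ (a voiced consonant), it takes -ozo, giving *mejsozozo*.
The final sound of *odot* is /t/, which is a voiceless consonant, so the suffix is -kat, giving *odotkat*.

nakunag, mejsozozo, odotkat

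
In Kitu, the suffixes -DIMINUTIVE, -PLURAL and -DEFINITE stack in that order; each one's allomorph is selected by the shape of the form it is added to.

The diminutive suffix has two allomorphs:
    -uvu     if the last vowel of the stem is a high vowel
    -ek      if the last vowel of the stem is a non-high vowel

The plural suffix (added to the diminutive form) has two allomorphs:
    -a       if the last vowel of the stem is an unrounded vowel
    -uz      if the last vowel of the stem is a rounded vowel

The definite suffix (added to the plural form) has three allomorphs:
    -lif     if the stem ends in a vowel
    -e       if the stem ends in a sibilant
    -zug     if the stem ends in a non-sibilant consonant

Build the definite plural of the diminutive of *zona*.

zonaekalif

*zona*: last vowel = /a/, a non-high vowel → -ek → *zonaek*.
The last vowel of the diminutive form *zonaek* is /e/, which is an unrounded vowel, so the plural suffix is -a, giving *zonaeka*.
The final sound of the plural form *zonaeka* is /a/, which is a vowel, so the definite suffix is -lif, giving *zonaekalif*.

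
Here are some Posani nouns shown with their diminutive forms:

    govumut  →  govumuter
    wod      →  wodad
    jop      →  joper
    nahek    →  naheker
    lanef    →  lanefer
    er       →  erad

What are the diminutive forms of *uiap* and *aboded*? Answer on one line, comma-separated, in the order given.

The alternation tracks the final consonant of the stem — -er when the stem ends in a voiceless consonant (*govumut*, *jop*, *nahek*, *lanef*); -ad when the stem ends in a voiced consonant (*wod*, *er*).
*uiap* — final consonant /p/ (voiceless) → -er → *uiaper*.
*aboded*: final consonant = /d/, voiced → -ad → *abodedad*.

uiaper, abodedad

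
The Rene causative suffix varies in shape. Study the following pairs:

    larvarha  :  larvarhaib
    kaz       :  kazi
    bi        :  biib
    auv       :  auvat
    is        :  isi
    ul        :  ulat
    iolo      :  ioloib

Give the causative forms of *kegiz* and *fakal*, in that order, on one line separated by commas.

The suffix is conditioned by the final sound: -i when the stem ends in a sibilant (*kaz*, *is*); -at when the stem ends in a non-sibilant consonant (*auv*, *ul*); -ib when the stem ends in a vowel (*larvarha*, *bi*, *iolo*).
*kegiz*: final sound = /z/, a sibilant → -i → *kegizi*.
*fakal* — final sound /l/ (a non-sibilant consonant) → -at → *fakalat*.

kegizi, fakalat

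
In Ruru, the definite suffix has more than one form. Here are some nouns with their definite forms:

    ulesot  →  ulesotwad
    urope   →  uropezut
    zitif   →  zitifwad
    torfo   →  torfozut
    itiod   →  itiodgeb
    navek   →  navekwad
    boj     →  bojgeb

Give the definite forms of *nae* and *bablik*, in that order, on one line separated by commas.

naezut, bablikwad

The suffix is conditioned by the final sound: -wad when the stem ends in a voiceless consonant (*ulesot*, *zitif*, *navek*); -geb when the stem ends in a voiced consonant (*itiod*, *boj*); -zut when the stem ends in a vowel (*urope*, *torfo*).
Since the final sound of *nae* is /e/ (a vowel), it takes -zut, giving *naezut*.
Since the final sound of *bablik* is /k/ (a voiceless consonant), it takes -wad, giving *bablikwad*.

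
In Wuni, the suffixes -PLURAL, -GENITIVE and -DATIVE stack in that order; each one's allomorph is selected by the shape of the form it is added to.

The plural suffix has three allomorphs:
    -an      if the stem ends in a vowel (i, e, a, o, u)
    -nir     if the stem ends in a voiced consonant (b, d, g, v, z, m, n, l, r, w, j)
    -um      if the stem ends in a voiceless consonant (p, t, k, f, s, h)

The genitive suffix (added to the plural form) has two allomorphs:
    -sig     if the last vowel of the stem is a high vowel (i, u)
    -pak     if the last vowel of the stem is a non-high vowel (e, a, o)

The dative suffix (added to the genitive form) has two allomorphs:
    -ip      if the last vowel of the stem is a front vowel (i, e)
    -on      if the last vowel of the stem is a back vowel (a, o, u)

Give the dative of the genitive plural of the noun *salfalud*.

salfaludnirsigip

Since the final sound of *salfalud* is /d/ (a voiced consonant), it takes -nir, giving *salfaludnir*.
The plural form *salfaludnir*: last vowel = /i/, a high vowel → -sig → *salfaludnirsig*.
The genitive form *salfaludnirsig*: last vowel = /i/, a front vowel → -ip → *salfaludnirsigip*.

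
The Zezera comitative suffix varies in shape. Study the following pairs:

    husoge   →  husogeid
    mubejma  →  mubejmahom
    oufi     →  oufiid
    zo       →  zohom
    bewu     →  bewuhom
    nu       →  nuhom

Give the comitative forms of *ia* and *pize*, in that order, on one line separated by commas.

iahom, pizeid

Looking at the last vowel of each stem: -id when the last vowel of the stem is a front vowel (*husoge*, *oufi*); -hom when the last vowel of the stem is a back vowel (*mubejma*, *zo*, *bewu*, *nu*).
*ia*: last vowel = /a/, a back vowel → -hom → *iahom*.
The last vowel of *pize* is /e/, which is a front vowel, so the suffix is -id, giving *pizeid*.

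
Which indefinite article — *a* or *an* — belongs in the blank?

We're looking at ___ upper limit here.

The indefinite article is chosen by the initial *sound* of the following word, not its spelling.
*upper* begins with the sound /ʌ/ (u pronounced /ʌ/) — a vowel sound.
So the article is *an*: We're looking at an upper limit here.

an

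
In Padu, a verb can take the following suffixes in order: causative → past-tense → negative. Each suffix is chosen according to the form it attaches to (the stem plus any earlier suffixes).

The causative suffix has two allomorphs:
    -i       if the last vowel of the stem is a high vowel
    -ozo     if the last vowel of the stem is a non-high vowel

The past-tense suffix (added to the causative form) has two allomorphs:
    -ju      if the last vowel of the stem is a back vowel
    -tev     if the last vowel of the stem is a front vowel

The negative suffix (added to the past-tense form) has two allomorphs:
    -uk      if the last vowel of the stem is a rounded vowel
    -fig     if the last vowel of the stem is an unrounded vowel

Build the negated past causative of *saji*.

sajiitevfig

Since the last vowel of *saji* is /i/ (a high vowel), it takes -i, giving *sajii*.
The causative form *sajii* — last vowel /i/ (a front vowel) → -tev → *sajiitev*.
The past-tense form *sajiitev* — last vowel /e/ (an unrounded vowel) → -fig → *sajiitevfig*.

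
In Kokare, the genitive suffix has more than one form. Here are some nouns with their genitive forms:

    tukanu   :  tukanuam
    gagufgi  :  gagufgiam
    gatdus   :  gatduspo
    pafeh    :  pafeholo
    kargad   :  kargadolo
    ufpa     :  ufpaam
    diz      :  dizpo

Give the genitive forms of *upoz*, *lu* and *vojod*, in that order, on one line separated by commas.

upozpo, luam, vojodolo

Looking at the final sound of each stem: -po when the stem ends in a sibilant (*gatdus*, *diz*); -olo when the stem ends in a non-sibilant consonant (*pafeh*, *kargad*); -am when the stem ends in a vowel (*tukanu*, *gagufgi*, *ufpa*).
*upoz*: final sound = /z/, a sibilant → -po → *upozpo*.
The final sound of *lu* is /u/, which is a vowel, so the suffix is -am, giving *luam*.
*vojod* — final sound /d/ (a non-sibilant consonant) → -olo → *vojodolo*.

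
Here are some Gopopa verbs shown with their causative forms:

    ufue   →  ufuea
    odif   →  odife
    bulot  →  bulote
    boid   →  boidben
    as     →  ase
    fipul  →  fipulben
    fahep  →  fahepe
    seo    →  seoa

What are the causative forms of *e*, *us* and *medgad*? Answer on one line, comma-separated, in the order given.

ea, use, medgadben

The alternation tracks the final sound of the stem — -e when the stem ends in a voiceless consonant (*odif*, *bulot*, *as*, *fahep*); -ben when the stem ends in a voiced consonant (*boid*, *fipul*); -a when the stem ends in a vowel (*ufue*, *seo*).
The final sound of *e* is /e/, which is a vowel, so the suffix is -a, giving *ea*.
*us*: final sound = /s/, a voiceless consonant → -e → *use*.
The final sound of *medgad* is /d/, which is a voiced consonant, so the suffix is -ben, giving *medgadben*.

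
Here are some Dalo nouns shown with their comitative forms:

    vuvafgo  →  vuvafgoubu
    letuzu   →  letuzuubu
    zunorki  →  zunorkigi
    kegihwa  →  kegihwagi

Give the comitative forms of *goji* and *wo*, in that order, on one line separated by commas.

Looking at the last vowel of each stem: -ubu when the last vowel of the stem is a rounded vowel (*vuvafgo*, *letuzu*); -gi when the last vowel of the stem is an unrounded vowel (*zunorki*, *kegihwa*).
*goji*: last vowel = /i/, an unrounded vowel → -gi → *gojigi*.
Since the last vowel of *wo* is /o/ (a rounded vowel), it takes -ubu, giving *woubu*.

gojigi, woubu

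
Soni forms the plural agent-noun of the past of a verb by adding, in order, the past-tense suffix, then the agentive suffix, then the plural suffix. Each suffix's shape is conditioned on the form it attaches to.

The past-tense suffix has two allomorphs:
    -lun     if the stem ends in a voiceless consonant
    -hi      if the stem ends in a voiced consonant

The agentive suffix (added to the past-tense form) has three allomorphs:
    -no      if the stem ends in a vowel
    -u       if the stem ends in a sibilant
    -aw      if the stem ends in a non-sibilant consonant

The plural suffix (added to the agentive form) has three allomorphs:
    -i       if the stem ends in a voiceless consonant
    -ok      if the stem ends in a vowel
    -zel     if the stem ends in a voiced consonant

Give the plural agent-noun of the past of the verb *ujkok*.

ujkoklunawzel

*ujkok* — final consonant /k/ (voiceless) → -lun → *ujkoklun*.
The final sound of the past-tense form *ujkoklun* is /n/, which is a non-sibilant consonant, so the agentive suffix is -aw, giving *ujkoklunaw*.
The final sound of the agentive form *ujkoklunaw* is /w/, which is a voiced consonant, so the plural suffix is -zel, giving *ujkoklunawzel*.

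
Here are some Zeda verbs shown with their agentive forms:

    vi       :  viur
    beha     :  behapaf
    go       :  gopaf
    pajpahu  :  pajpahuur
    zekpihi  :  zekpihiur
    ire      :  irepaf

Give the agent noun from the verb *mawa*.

The pattern is height harmony: -ur when the last vowel of the stem is a high vowel (*vi*, *pajpahu*, *zekpihi*); -paf when the last vowel of the stem is a non-high vowel (*beha*, *go*, *ire*).
*mawa*: last vowel = /a/, a non-high vowel → -paf → *mawapaf*.

mawapaf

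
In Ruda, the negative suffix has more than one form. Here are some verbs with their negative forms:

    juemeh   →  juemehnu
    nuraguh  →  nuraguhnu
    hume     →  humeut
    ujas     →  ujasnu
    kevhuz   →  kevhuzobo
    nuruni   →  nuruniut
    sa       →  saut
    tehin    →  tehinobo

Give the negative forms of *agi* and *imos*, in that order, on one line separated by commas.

agiut, imosnu

The suffix is conditioned by the final sound: -nu when the stem ends in a voiceless consonant (*juemeh*, *nuraguh*, *ujas*); -obo when the stem ends in a voiced consonant (*kevhuz*, *tehin*); -ut when the stem ends in a vowel (*hume*, *nuruni*, *sa*).
*agi*: final sound = /i/, a vowel → -ut → *agiut*.
*imos*: final sound = /s/, a voiceless consonant → -nu → *imosnu*.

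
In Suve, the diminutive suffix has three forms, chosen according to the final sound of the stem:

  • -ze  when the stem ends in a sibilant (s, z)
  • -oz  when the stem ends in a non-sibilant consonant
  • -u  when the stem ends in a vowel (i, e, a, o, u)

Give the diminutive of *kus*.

kusze

Since the final sound of *kus* is /s/ (a sibilant), it takes -ze, giving *kusze*.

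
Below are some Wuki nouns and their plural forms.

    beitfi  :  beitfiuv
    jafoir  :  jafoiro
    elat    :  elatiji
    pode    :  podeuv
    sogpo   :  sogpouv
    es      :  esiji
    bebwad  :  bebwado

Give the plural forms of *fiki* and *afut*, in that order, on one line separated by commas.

fikiuv, afutiji

Looking at the final sound of each stem: -iji when the stem ends in a voiceless consonant (*elat*, *es*); -o when the stem ends in a voiced consonant (*jafoir*, *bebwad*); -uv when the stem ends in a vowel (*beitfi*, *pode*, *sogpo*).
*fiki* — final sound /i/ (a vowel) → -uv → *fikiuv*.
*afut*: final sound = /t/, a voiceless consonant → -iji → *afutiji*.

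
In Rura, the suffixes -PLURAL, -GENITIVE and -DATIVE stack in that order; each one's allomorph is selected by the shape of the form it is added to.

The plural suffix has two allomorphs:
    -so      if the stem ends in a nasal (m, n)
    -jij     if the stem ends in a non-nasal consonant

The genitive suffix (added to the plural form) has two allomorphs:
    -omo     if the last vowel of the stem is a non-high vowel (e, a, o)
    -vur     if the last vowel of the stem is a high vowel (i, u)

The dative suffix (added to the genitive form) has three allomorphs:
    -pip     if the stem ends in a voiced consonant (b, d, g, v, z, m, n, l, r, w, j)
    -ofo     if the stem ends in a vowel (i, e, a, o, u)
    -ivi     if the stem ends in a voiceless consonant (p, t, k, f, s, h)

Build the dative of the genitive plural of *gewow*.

gewowjijvurpip

*gewow* — final consonant /w/ (non-nasal) → -jij → *gewowjij*.
The last vowel of the plural form *gewowjij* is /i/, which is a high vowel, so the genitive suffix is -vur, giving *gewowjijvur*.
The final sound of the genitive form *gewowjijvur* is /r/, which is a voiced consonant, so the dative suffix is -pip, giving *gewowjijvurpip*.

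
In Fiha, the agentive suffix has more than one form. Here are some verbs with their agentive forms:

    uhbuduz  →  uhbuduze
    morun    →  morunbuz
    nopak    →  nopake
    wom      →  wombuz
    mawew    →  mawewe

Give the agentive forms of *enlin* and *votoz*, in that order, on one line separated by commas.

The alternation tracks the final consonant of the stem — -buz when the stem ends in a nasal (*morun*, *wom*); -e when the stem ends in a non-nasal consonant (*uhbuduz*, *nopak*, *mawew*).
*enlin*: final consonant = /n/, a nasal → -buz → *enlinbuz*.
*votoz* — final consonant /z/ (non-nasal) → -e → *votoze*.

enlinbuz, votoze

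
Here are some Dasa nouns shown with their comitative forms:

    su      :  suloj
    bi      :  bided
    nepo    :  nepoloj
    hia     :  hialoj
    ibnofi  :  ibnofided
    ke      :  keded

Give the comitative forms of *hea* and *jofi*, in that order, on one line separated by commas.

healoj, jofided

The alternation tracks the last vowel of the stem — -ded when the last vowel of the stem is a front vowel (*bi*, *ibnofi*, *ke*); -loj when the last vowel of the stem is a back vowel (*su*, *nepo*, *hia*).
Since the last vowel of *hea* is /a/ (a back vowel), it takes -loj, giving *healoj*.
*jofi* — last vowel /i/ (a front vowel) → -ded → *jofided*.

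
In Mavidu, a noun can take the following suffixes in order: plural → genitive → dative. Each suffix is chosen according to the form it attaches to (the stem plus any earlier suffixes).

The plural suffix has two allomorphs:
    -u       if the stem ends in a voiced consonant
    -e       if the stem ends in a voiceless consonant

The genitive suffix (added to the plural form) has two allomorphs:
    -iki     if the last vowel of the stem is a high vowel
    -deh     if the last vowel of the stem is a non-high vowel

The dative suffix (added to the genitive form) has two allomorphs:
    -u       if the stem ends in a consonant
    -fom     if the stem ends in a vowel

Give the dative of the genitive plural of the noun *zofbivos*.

*zofbivos*: final consonant = /s/, voiceless → -e → *zofbivose*.
The plural form *zofbivose*: last vowel = /e/, a non-high vowel → -deh → *zofbivosedeh*.
The final sound of the genitive form *zofbivosedeh* is /h/, which is a consonant, so the dative suffix is -u, giving *zofbivosedehu*.

zofbivosedehu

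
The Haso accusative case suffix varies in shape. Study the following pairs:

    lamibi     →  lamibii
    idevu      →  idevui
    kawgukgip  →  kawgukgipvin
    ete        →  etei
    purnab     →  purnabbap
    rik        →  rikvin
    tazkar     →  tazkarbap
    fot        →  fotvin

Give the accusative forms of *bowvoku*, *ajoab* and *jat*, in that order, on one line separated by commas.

The alternation tracks the final sound of the stem — -vin when the stem ends in a voiceless consonant (*kawgukgip*, *rik*, *fot*); -bap when the stem ends in a voiced consonant (*purnab*, *tazkar*); -i when the stem ends in a vowel (*lamibi*, *idevu*, *ete*).
*bowvoku*: final sound = /u/, a vowel → -i → *bowvokui*.
*ajoab* — final sound /b/ (a voiced consonant) → -bap → *ajoabbap*.
The final sound of *jat* is /t/, which is a voiceless consonant, so the suffix is -vin, giving *jatvin*.

bowvokui, ajoabbap, jatvin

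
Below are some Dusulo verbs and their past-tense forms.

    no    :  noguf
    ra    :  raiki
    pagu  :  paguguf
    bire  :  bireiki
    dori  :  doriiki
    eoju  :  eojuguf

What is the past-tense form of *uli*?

The suffix is conditioned by the last vowel: -guf when the last vowel of the stem is a rounded vowel (*no*, *pagu*, *eoju*); -iki when the last vowel of the stem is an unrounded vowel (*ra*, *bire*, *dori*).
*uli* — last vowel /i/ (an unrounded vowel) → -iki → *uliiki*.

uliiki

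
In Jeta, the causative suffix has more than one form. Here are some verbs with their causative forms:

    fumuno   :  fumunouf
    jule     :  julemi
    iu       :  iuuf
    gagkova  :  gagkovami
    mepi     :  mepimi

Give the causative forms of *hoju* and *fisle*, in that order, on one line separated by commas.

The pattern is rounding harmony: -uf when the last vowel of the stem is a rounded vowel (*fumuno*, *iu*); -mi when the last vowel of the stem is an unrounded vowel (*jule*, *gagkova*, *mepi*).
*hoju* — last vowel /u/ (a rounded vowel) → -uf → *hojuuf*.
*fisle* — last vowel /e/ (an unrounded vowel) → -mi → *fislemi*.

hojuuf, fislemi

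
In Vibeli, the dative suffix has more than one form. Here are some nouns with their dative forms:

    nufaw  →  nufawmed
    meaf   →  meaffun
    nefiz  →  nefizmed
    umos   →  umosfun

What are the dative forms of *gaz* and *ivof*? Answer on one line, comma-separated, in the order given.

gazmed, ivoffun

The alternation tracks the final consonant of the stem — -fun when the stem ends in a voiceless consonant (*meaf*, *umos*); -med when the stem ends in a voiced consonant (*nufaw*, *nefiz*).
*gaz* — final consonant /z/ (voiced) → -med → *gazmed*.
*ivof*: final consonant = /f/, voiceless → -fun → *ivoffun*.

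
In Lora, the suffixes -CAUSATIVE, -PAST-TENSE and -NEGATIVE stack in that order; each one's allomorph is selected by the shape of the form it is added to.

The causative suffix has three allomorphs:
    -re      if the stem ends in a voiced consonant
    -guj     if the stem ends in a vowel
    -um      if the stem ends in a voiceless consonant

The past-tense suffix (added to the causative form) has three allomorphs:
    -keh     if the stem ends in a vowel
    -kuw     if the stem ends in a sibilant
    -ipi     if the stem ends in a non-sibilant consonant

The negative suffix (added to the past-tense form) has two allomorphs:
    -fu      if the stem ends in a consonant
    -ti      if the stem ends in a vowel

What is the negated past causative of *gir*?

girrekehfu

The final sound of *gir* is /r/, which is a voiced consonant, so the causative suffix is -re, giving *girre*.
Since the final sound of the causative form *girre* is /e/ (a vowel), it takes -keh, giving *girrekeh*.
The past-tense form *girrekeh* — final sound /h/ (a consonant) → -fu → *girrekehfu*.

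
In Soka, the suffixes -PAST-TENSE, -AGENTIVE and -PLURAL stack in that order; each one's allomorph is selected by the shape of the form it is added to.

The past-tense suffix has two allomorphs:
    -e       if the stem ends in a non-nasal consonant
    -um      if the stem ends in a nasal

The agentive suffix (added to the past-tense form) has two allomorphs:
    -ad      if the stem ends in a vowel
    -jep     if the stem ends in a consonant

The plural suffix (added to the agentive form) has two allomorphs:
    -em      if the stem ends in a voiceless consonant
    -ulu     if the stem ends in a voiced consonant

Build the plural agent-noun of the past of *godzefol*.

Since the final consonant of *godzefol* is /l/ (non-nasal), it takes -e, giving *godzefole*.
The past-tense form *godzefole* — final sound /e/ (a vowel) → -ad → *godzefolead*.
The final consonant of the agentive form *godzefolead* is /d/, which is voiced, so the plural suffix is -ulu, giving *godzefoleadulu*.

godzefoleadulu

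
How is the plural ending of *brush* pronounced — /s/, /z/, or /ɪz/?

The stem *brush* ends in a sibilant (/s, z, ʃ, ʒ, tʃ, dʒ/).
The plural suffix surfaces as /ɪz/ after sibilants, /s/ after other voiceless consonants, and /z/ after other voiced sounds.
So the plural -s on *brush* is pronounced /ɪz/.

/ɪz/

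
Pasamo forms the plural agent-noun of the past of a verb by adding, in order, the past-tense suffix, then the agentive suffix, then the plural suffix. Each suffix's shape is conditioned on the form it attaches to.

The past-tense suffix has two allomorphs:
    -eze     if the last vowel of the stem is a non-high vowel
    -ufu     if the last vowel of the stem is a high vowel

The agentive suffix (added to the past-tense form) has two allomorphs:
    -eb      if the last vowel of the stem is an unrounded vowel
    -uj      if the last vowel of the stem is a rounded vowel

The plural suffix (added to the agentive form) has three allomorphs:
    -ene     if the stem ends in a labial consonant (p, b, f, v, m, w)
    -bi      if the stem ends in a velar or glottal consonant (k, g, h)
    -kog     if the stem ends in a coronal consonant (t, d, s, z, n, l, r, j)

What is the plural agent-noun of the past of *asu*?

The last vowel of *asu* is /u/, which is a high vowel, so the past-tense suffix is -ufu, giving *asuufu*.
The last vowel of the past-tense form *asuufu* is /u/, which is a rounded vowel, so the agentive suffix is -uj, giving *asuufuuj*.
The agentive form *asuufuuj*: final consonant = /j/, coronal → -kog → *asuufuujkog*.

asuufuujkog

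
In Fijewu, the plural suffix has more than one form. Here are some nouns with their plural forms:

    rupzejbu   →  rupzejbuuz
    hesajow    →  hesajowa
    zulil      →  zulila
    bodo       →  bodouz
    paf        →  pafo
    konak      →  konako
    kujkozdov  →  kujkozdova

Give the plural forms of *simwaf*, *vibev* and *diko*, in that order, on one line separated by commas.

simwafo, vibeva, dikouz

The suffix is conditioned by the final sound: -o when the stem ends in a voiceless consonant (*paf*, *konak*); -a when the stem ends in a voiced consonant (*hesajow*, *zulil*, *kujkozdov*); -uz when the stem ends in a vowel (*rupzejbu*, *bodo*).
*simwaf* — final sound /f/ (a voiceless consonant) → -o → *simwafo*.
*vibev*: final sound = /v/, a voiced consonant → -a → *vibeva*.
Since the final sound of *diko* is /o/ (a vowel), it takes -uz, giving *dikouz*.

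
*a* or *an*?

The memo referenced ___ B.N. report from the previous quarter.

a

The indefinite article is chosen by the initial *sound* of the following word, not its spelling.
The initialism *B.N.* is read letter by letter; the first letter, B, is pronounced /biː/, which begins with a consonant sound.
So the article is *a*: The memo referenced a B.N. report from the previous quarter.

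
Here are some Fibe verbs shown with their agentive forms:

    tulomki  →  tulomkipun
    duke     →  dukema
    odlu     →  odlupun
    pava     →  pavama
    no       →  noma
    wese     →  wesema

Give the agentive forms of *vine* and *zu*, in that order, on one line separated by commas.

Looking at the last vowel of each stem: -pun when the last vowel of the stem is a high vowel (*tulomki*, *odlu*); -ma when the last vowel of the stem is a non-high vowel (*duke*, *pava*, *no*, *wese*).
The last vowel of *vine* is /e/, which is a non-high vowel, so the suffix is -ma, giving *vinema*.
The last vowel of *zu* is /u/, which is a high vowel, so the suffix is -pun, giving *zupun*.

vinema, zupun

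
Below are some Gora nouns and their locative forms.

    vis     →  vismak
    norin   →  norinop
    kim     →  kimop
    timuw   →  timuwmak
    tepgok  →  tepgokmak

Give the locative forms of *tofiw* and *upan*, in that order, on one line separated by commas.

The pattern is nasality of the final consonant: -op when the stem ends in a nasal (*norin*, *kim*); -mak when the stem ends in a non-nasal consonant (*vis*, *timuw*, *tepgok*).
Since the final consonant of *tofiw* is /w/ (non-nasal), it takes -mak, giving *tofiwmak*.
*upan* — final consonant /n/ (a nasal) → -op → *upanop*.

tofiwmak, upanop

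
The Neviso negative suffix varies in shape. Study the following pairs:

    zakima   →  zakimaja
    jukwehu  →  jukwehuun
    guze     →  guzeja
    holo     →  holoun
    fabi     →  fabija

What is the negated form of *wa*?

waja

The suffix is conditioned by the last vowel: -un when the last vowel of the stem is a rounded vowel (*jukwehu*, *holo*); -ja when the last vowel of the stem is an unrounded vowel (*zakima*, *guze*, *fabi*).
The last vowel of *wa* is /a/, which is an unrounded vowel, so the suffix is -ja, giving *waja*.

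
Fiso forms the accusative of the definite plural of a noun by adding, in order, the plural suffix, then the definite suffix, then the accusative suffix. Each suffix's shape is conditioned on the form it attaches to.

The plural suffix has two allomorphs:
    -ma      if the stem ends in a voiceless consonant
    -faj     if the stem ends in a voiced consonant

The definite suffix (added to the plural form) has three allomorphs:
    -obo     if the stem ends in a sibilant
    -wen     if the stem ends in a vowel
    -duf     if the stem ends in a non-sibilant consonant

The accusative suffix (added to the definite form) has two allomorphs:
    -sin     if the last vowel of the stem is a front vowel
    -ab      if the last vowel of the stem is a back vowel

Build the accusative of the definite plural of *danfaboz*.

danfabozfajdufab

*danfaboz*: final consonant = /z/, voiced → -faj → *danfabozfaj*.
The plural form *danfabozfaj*: final sound = /j/, a non-sibilant consonant → -duf → *danfabozfajduf*.
The definite form *danfabozfajduf* — last vowel /u/ (a back vowel) → -ab → *danfabozfajdufab*.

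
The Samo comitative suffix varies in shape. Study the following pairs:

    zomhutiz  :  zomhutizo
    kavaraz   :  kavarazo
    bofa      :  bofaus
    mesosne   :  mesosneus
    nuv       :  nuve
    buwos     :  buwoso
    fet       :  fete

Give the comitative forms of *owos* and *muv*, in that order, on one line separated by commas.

The pattern is sibilance of the final sound: -o when the stem ends in a sibilant (*zomhutiz*, *kavaraz*, *buwos*); -e when the stem ends in a non-sibilant consonant (*nuv*, *fet*); -us when the stem ends in a vowel (*bofa*, *mesosne*).
Since the final sound of *owos* is /s/ (a sibilant), it takes -o, giving *owoso*.
*muv*: final sound = /v/, a non-sibilant consonant → -e → *muve*.

owoso, muve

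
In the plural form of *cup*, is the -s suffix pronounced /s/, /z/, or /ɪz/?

The stem *cup* ends in a voiceless non-sibilant consonant.
The plural suffix surfaces as /ɪz/ after sibilants, /s/ after other voiceless consonants, and /z/ after other voiced sounds.
So the plural -s on *cup* is pronounced /s/.

/s/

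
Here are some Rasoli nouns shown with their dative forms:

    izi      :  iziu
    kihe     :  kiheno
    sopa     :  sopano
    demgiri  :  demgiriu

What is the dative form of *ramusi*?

ramusiu

The alternation tracks the last vowel of the stem — -u when the last vowel of the stem is a high vowel (*izi*, *demgiri*); -no when the last vowel of the stem is a non-high vowel (*kihe*, *sopa*).
*ramusi* — last vowel /i/ (a high vowel) → -u → *ramusiu*.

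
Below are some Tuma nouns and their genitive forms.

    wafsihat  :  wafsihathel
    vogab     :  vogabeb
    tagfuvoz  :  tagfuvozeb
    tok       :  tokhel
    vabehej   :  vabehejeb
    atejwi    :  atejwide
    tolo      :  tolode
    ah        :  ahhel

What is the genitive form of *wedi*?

The pattern is voicing of the final sound: -hel when the stem ends in a voiceless consonant (*wafsihat*, *tok*, *ah*); -eb when the stem ends in a voiced consonant (*vogab*, *tagfuvoz*, *vabehej*); -de when the stem ends in a vowel (*atejwi*, *tolo*).
The final sound of *wedi* is /i/, which is a vowel, so the suffix is -de, giving *wedide*.

wedide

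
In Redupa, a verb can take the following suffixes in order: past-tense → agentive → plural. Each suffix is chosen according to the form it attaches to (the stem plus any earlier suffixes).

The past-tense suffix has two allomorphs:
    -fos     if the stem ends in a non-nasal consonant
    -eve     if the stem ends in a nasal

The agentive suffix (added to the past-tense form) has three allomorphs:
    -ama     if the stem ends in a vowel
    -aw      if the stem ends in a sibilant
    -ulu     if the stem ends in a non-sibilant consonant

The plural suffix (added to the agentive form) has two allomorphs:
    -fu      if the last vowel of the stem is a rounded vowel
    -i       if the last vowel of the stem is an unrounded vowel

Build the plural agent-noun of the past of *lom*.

The final consonant of *lom* is /m/, which is a nasal, so the past-tense suffix is -eve, giving *lomeve*.
The past-tense form *lomeve* — final sound /e/ (a vowel) → -ama → *lomeveama*.
Since the last vowel of the agentive form *lomeveama* is /a/ (an unrounded vowel), it takes -i, giving *lomeveamai*.

lomeveamai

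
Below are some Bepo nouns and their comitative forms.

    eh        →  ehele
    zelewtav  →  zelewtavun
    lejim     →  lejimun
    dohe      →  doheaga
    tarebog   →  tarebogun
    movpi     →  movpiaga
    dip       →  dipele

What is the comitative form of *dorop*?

The alternation tracks the final sound of the stem — -ele when the stem ends in a voiceless consonant (*eh*, *dip*); -un when the stem ends in a voiced consonant (*zelewtav*, *lejim*, *tarebog*); -aga when the stem ends in a vowel (*dohe*, *movpi*).
Since the final sound of *dorop* is /p/ (a voiceless consonant), it takes -ele, giving *doropele*.

doropele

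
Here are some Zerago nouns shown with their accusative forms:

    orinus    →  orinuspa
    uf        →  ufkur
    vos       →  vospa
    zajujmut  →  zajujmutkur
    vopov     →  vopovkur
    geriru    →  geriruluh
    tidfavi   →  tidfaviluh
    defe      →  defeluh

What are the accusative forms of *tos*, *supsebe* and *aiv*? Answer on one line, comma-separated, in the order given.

The pattern is sibilance of the final sound: -pa when the stem ends in a sibilant (*orinus*, *vos*); -kur when the stem ends in a non-sibilant consonant (*uf*, *zajujmut*, *vopov*); -luh when the stem ends in a vowel (*geriru*, *tidfavi*, *defe*).
The final sound of *tos* is /s/, which is a sibilant, so the suffix is -pa, giving *tospa*.
The final sound of *supsebe* is /e/, which is a vowel, so the suffix is -luh, giving *supsebeluh*.
Since the final sound of *aiv* is /v/ (a non-sibilant consonant), it takes -kur, giving *aivkur*.

tospa, supsebeluh, aivkur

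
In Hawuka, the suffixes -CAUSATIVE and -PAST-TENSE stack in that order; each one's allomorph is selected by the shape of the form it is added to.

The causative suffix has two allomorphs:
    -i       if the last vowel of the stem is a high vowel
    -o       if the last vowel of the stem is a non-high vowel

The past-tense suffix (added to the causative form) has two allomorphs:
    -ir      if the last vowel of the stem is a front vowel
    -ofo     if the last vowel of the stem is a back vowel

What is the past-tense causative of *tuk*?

Since the last vowel of *tuk* is /u/ (a high vowel), it takes -i, giving *tuki*.
The causative form *tuki* — last vowel /i/ (a front vowel) → -ir → *tukiir*.

tukiir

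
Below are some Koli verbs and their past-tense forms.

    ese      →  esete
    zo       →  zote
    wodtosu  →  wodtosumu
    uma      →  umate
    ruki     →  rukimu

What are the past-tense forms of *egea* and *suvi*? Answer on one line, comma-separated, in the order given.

egeate, suvimu

The pattern is height harmony: -mu when the last vowel of the stem is a high vowel (*wodtosu*, *ruki*); -te when the last vowel of the stem is a non-high vowel (*ese*, *zo*, *uma*).
*egea* — last vowel /a/ (a non-high vowel) → -te → *egeate*.
The last vowel of *suvi* is /i/, which is a high vowel, so the suffix is -mu, giving *suvimu*.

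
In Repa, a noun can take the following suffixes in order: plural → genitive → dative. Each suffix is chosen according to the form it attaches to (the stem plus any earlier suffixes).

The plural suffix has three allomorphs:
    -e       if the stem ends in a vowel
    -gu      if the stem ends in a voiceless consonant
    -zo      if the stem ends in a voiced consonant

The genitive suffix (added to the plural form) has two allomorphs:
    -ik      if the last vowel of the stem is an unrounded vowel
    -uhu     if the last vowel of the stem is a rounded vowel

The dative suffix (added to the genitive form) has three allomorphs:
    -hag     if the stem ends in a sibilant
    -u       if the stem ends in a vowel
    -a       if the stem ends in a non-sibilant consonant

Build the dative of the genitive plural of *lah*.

lahguuhuu

*lah* — final sound /h/ (a voiceless consonant) → -gu → *lahgu*.
The plural form *lahgu* — last vowel /u/ (a rounded vowel) → -uhu → *lahguuhu*.
The final sound of the genitive form *lahguuhu* is /u/, which is a vowel, so the dative suffix is -u, giving *lahguuhuu*.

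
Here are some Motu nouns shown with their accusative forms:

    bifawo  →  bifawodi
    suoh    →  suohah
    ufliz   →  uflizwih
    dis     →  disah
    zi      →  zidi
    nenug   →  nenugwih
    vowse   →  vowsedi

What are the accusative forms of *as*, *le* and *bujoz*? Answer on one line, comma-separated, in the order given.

asah, ledi, bujozwih

The suffix is conditioned by the final sound: -ah when the stem ends in a voiceless consonant (*suoh*, *dis*); -wih when the stem ends in a voiced consonant (*ufliz*, *nenug*); -di when the stem ends in a vowel (*bifawo*, *zi*, *vowse*).
Since the final sound of *as* is /s/ (a voiceless consonant), it takes -ah, giving *asah*.
*le*: final sound = /e/, a vowel → -di → *ledi*.
Since the final sound of *bujoz* is /z/ (a voiced consonant), it takes -wih, giving *bujozwih*.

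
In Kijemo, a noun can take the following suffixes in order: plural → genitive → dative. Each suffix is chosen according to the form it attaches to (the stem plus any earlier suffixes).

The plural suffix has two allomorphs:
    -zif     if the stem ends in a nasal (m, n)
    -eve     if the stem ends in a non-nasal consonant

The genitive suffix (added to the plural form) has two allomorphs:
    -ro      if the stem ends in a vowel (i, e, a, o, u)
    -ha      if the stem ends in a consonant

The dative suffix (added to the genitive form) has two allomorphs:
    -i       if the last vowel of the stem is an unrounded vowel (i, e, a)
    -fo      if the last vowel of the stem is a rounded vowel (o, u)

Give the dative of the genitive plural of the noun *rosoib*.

Since the final consonant of *rosoib* is /b/ (non-nasal), it takes -eve, giving *rosoibeve*.
Since the final sound of the plural form *rosoibeve* is /e/ (a vowel), it takes -ro, giving *rosoibevero*.
The genitive form *rosoibevero*: last vowel = /o/, a rounded vowel → -fo → *rosoibeverofo*.

rosoibeverofo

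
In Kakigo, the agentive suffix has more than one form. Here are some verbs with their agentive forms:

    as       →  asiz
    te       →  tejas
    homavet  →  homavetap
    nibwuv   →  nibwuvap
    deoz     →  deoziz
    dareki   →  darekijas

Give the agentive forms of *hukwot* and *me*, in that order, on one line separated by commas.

hukwotap, mejas

The pattern is sibilance of the final sound: -iz when the stem ends in a sibilant (*as*, *deoz*); -ap when the stem ends in a non-sibilant consonant (*homavet*, *nibwuv*); -jas when the stem ends in a vowel (*te*, *dareki*).
*hukwot*: final sound = /t/, a non-sibilant consonant → -ap → *hukwotap*.
Since the final sound of *me* is /e/ (a vowel), it takes -jas, giving *mejas*.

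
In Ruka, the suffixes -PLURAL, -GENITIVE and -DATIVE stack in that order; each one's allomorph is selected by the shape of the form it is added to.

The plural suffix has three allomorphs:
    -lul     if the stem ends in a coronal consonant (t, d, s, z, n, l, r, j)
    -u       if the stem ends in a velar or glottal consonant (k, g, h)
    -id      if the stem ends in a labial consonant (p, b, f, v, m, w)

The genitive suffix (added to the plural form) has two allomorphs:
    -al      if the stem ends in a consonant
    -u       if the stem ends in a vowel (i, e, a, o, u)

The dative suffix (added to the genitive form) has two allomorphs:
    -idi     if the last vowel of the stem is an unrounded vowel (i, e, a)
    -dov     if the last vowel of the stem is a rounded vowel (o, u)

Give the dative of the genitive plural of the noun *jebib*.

jebibidalidi

Since the final consonant of *jebib* is /b/ (labial), it takes -id, giving *jebibid*.
The plural form *jebibid*: final sound = /d/, a consonant → -al → *jebibidal*.
The genitive form *jebibidal* — last vowel /a/ (an unrounded vowel) → -idi → *jebibidalidi*.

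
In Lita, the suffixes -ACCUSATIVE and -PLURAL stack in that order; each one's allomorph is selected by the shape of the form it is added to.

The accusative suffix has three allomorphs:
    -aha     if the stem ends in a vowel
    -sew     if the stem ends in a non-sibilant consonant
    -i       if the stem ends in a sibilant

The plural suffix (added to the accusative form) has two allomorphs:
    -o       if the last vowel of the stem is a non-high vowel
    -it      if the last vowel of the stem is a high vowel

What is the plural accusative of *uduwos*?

uduwosiit

The final sound of *uduwos* is /s/, which is a sibilant, so the accusative suffix is -i, giving *uduwosi*.
The last vowel of the accusative form *uduwosi* is /i/, which is a high vowel, so the plural suffix is -it, giving *uduwosiit*.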